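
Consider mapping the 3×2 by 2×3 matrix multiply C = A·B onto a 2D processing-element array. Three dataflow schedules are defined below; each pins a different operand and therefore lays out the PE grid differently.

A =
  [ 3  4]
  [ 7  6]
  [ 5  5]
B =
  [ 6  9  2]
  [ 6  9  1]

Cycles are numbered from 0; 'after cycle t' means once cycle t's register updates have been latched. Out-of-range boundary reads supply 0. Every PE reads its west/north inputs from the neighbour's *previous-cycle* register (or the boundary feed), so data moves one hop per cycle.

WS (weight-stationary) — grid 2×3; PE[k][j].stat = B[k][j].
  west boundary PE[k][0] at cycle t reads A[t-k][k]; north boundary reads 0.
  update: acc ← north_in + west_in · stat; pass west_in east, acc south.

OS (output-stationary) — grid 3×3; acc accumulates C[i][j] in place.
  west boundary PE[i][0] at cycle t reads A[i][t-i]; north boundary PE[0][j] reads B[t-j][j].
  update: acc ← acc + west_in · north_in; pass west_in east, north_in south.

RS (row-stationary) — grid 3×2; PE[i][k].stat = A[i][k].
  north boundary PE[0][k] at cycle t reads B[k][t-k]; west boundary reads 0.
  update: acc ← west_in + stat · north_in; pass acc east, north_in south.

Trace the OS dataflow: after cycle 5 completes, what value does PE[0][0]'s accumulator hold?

OS on a 3×3 grid — tracing PE[0][0] and its feeders:
  t=0 PE[0][0]: acc=18 h=3 v=6
  t=1 PE[0][0]: acc=42 h=4 v=6
  t=2 PE[0][0]: acc=42 h=0 v=0
  t=3 PE[0][0]: acc=42 h=0 v=0
  t=4 PE[0][0]: acc=42 h=0 v=0
  t=5 PE[0][0]: acc=42 h=0 v=0

PE[0][0].acc = 42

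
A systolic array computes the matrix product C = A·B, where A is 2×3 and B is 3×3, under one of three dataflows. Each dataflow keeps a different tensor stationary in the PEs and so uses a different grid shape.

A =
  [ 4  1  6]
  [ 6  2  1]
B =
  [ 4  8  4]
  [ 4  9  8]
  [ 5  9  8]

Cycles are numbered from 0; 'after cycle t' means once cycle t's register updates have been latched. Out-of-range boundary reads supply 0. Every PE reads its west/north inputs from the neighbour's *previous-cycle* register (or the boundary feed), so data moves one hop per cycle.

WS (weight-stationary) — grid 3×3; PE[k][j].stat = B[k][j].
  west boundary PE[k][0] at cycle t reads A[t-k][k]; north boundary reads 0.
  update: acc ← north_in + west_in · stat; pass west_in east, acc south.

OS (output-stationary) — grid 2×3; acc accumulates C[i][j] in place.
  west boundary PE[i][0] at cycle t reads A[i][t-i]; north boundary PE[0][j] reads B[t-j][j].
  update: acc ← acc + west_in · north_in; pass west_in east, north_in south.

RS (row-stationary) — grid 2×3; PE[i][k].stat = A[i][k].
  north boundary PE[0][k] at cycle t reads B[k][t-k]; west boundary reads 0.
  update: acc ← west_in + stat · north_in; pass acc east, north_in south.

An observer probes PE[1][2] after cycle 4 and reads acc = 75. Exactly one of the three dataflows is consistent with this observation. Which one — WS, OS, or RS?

WS (3×3 grid), PE[1][2]:
  step 0 · PE1,2: acc=0; fwd→0 fwd↓0
  step 1 · PE1,2: acc=0; fwd→0 fwd↓0
  step 2 · PE1,2: acc=0; fwd→0 fwd↓0
  step 3 · PE1,2: acc=24; fwd→1 fwd↓24
  step 4 · PE1,2: acc=40; fwd→2 fwd↓40
OS (2×3 grid), PE[1][2]:
  step 0 · PE1,2: acc=0; fwd→0 fwd↓0
  step 1 · PE1,2: acc=0; fwd→0 fwd↓0
  step 2 · PE1,2: acc=0; fwd→0 fwd↓0
  step 3 · PE1,2: acc=24; fwd→6 fwd↓4
  step 4 · PE1,2: acc=40; fwd→2 fwd↓8
RS (2×3 grid), PE[1][2]:
  step 0 · PE1,2: acc=0; fwd→0 fwd↓0
  step 1 · PE1,2: acc=0; fwd→0 fwd↓0
  step 2 · PE1,2: acc=0; fwd→0 fwd↓0
  step 3 · PE1,2: acc=37; fwd→37 fwd↓5
  step 4 · PE1,2: acc=75; fwd→75 fwd↓9

dataflow = RS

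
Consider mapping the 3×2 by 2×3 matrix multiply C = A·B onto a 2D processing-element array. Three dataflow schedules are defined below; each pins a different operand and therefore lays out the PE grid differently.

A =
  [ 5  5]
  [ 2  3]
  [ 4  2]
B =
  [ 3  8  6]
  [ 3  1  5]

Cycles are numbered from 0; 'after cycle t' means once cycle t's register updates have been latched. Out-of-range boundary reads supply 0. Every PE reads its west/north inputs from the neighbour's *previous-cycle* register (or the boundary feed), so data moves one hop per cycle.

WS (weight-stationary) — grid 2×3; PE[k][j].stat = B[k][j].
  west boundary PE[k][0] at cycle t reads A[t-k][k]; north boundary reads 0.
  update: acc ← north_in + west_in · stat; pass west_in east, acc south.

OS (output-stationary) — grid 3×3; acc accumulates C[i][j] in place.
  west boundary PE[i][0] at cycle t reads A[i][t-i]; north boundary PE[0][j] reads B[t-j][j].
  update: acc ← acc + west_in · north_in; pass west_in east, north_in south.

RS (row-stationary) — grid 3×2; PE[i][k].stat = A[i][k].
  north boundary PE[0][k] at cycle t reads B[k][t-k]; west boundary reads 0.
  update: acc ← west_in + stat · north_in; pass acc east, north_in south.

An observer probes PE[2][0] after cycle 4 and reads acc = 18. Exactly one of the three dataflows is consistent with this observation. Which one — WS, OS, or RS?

— WS: 2×3 array has no PE[2][0].
Under OS (3×3), PE[2][0]:
  @0  [2,0]  acc 0  |  →0  ↓0
  @1  [2,0]  acc 0  |  →0  ↓0
  @2  [2,0]  acc 12  |  →4  ↓3
  @3  [2,0]  acc 18  |  →2  ↓3
  @4  [2,0]  acc 18  |  →0  ↓0
Under RS (3×2), PE[2][0]:
  @0  [2,0]  acc 0  |  →0  ↓0
  @1  [2,0]  acc 0  |  →0  ↓0
  @2  [2,0]  acc 12  |  →12  ↓3
  @3  [2,0]  acc 32  |  →32  ↓8
  @4  [2,0]  acc 24  |  →24  ↓6

dataflow = OS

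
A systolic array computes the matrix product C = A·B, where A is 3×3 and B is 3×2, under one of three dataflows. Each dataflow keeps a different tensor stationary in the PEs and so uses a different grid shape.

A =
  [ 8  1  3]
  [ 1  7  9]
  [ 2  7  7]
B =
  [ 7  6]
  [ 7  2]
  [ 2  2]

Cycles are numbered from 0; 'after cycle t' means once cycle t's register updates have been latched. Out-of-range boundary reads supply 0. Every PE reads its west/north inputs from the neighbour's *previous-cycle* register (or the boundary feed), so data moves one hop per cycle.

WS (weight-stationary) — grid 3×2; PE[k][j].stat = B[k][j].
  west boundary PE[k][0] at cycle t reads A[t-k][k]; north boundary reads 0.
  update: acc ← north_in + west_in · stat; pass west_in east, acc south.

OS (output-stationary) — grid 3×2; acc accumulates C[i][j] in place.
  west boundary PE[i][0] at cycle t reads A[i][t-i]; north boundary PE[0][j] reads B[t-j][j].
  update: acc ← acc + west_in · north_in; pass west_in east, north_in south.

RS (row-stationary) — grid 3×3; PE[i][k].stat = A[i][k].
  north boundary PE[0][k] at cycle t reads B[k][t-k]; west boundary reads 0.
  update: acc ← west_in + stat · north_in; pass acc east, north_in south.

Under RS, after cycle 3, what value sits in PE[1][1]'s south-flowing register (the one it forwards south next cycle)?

Tracing RS — 3×3 array, target PE[1][1]:
  @0  [0,1]  acc 0  |  →0  ↓0
  @0  [1,0]  acc 0  |  →0  ↓0
  @0  [1,1]  acc 0  |  →0  ↓0
  @1  [0,1]  acc 63  |  →63  ↓7
  @1  [1,0]  acc 7  |  →7  ↓7
  @1  [1,1]  acc 0  |  →0  ↓0
  @2  [0,1]  acc 50  |  →50  ↓2
  @2  [1,0]  acc 6  |  →6  ↓6
  @2  [1,1]  acc 56  |  →56  ↓7
  @3  [0,1]  acc 0  |  →0  ↓0
  @3  [1,0]  acc 0  |  →0  ↓0
  @3  [1,1]  acc 20  |  →20  ↓2

register = 2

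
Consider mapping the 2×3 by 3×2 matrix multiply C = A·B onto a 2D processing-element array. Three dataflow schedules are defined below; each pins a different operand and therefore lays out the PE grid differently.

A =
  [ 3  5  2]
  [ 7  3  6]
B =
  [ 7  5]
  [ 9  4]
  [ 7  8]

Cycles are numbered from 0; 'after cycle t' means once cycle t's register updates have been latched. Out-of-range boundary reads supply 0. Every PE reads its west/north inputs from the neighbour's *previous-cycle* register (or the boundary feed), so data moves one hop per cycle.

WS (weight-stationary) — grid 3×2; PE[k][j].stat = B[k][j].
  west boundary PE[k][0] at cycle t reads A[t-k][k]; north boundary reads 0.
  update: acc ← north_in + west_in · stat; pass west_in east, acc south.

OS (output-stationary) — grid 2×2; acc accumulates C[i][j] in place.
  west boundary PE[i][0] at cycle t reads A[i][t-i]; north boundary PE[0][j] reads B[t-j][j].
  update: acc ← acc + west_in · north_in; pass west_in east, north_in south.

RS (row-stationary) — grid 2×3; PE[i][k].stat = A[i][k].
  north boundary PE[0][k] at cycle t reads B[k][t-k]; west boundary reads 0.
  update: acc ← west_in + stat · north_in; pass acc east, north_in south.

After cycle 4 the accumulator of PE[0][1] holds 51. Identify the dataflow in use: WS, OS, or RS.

dataflow = OS

WS (3×2 grid), PE[0][1]:
  @0  [0,1]  acc 0  |  →0  ↓0
  @1  [0,1]  acc 15  |  →3  ↓15
  @2  [0,1]  acc 35  |  →7  ↓35
  @3  [0,1]  acc 0  |  →0  ↓0
  @4  [0,1]  acc 0  |  →0  ↓0
OS (2×2 grid), PE[0][1]:
  @0  [0,1]  acc 0  |  →0  ↓0
  @1  [0,1]  acc 15  |  →3  ↓5
  @2  [0,1]  acc 35  |  →5  ↓4
  @3  [0,1]  acc 51  |  →2  ↓8
  @4  [0,1]  acc 51  |  →0  ↓0
RS (2×3 grid), PE[0][1]:
  @0  [0,1]  acc 0  |  →0  ↓0
  @1  [0,1]  acc 66  |  →66  ↓9
  @2  [0,1]  acc 35  |  →35  ↓4
  @3  [0,1]  acc 0  |  →0  ↓0
  @4  [0,1]  acc 0  |  →0  ↓0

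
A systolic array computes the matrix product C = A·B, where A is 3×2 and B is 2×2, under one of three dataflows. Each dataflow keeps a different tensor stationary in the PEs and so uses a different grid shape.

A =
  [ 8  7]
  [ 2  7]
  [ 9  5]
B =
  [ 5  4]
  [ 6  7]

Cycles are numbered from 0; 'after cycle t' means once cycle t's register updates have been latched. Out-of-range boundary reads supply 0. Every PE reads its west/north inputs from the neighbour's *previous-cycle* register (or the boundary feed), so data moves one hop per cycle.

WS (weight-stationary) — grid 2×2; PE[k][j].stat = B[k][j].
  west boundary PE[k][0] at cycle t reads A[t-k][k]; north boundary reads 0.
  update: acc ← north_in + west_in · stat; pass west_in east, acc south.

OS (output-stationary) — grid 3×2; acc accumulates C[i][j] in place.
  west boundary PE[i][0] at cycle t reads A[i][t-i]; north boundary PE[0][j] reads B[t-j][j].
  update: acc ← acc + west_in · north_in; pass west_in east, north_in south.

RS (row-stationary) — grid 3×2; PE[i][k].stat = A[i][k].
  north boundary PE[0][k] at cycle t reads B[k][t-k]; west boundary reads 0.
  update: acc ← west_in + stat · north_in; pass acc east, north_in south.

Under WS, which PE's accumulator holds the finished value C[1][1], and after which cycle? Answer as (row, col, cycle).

(row, col, cycle) = (1, 1, 3)

Under WS, C[1][1] lands at PE[1][1]:
  step 0 · PE1,1: acc=0; fwd→0 fwd↓0
  step 1 · PE1,1: acc=0; fwd→0 fwd↓0
  step 2 · PE1,1: acc=81; fwd→7 fwd↓81
  step 3 · PE1,1: acc=57; fwd→7 fwd↓57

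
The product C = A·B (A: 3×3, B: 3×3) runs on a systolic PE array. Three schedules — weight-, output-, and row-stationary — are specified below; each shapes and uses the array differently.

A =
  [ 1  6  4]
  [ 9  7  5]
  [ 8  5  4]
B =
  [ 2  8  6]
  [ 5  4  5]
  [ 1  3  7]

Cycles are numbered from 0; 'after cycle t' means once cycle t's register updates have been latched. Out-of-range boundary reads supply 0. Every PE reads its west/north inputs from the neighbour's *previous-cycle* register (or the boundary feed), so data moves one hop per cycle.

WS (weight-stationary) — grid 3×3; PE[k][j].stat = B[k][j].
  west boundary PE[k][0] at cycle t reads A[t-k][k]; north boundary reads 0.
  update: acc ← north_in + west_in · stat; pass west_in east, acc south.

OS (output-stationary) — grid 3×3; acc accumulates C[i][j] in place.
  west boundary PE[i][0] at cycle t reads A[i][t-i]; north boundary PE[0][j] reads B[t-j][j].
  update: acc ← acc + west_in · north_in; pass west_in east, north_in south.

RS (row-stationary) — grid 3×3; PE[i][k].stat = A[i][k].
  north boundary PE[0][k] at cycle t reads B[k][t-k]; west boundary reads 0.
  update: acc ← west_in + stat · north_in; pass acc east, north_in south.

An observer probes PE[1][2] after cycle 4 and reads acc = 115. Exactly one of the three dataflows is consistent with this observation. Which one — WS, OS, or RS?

dataflow = RS

WS (3×3 grid), PE[1][2]:
  t=0 PE[1][2]: acc=0 h=0 v=0
  t=1 PE[1][2]: acc=0 h=0 v=0
  t=2 PE[1][2]: acc=0 h=0 v=0
  t=3 PE[1][2]: acc=36 h=6 v=36
  t=4 PE[1][2]: acc=89 h=7 v=89
OS (3×3 grid), PE[1][2]:
  t=0 PE[1][2]: acc=0 h=0 v=0
  t=1 PE[1][2]: acc=0 h=0 v=0
  t=2 PE[1][2]: acc=0 h=0 v=0
  t=3 PE[1][2]: acc=54 h=9 v=6
  t=4 PE[1][2]: acc=89 h=7 v=5
RS (3×3 grid), PE[1][2]:
  t=0 PE[1][2]: acc=0 h=0 v=0
  t=1 PE[1][2]: acc=0 h=0 v=0
  t=2 PE[1][2]: acc=0 h=0 v=0
  t=3 PE[1][2]: acc=58 h=58 v=1
  t=4 PE[1][2]: acc=115 h=115 v=3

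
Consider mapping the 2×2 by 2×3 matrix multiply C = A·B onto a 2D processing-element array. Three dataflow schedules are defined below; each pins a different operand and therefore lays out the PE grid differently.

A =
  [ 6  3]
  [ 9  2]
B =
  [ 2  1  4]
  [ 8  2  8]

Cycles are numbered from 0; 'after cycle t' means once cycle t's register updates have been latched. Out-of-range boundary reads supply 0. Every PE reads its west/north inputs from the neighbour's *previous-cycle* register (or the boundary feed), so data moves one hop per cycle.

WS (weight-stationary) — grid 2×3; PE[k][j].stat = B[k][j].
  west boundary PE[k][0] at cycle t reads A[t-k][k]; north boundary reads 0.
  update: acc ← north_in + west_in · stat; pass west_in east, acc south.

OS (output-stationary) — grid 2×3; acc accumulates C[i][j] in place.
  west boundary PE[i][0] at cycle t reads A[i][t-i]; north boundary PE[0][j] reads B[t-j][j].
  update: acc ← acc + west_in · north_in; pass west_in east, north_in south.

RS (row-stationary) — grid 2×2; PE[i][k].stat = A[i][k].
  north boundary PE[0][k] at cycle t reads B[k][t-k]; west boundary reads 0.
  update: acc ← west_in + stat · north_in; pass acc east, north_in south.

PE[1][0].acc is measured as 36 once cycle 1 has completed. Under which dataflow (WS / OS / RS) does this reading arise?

dataflow = WS

WS [2×3] PE[1][0] across cycles:
  t=0 PE[1][0]: acc=0 h=0 v=0
  t=1 PE[1][0]: acc=36 h=3 v=36
OS [2×3] PE[1][0] across cycles:
  t=0 PE[1][0]: acc=0 h=0 v=0
  t=1 PE[1][0]: acc=18 h=9 v=2
RS [2×2] PE[1][0] across cycles:
  t=0 PE[1][0]: acc=0 h=0 v=0
  t=1 PE[1][0]: acc=18 h=18 v=2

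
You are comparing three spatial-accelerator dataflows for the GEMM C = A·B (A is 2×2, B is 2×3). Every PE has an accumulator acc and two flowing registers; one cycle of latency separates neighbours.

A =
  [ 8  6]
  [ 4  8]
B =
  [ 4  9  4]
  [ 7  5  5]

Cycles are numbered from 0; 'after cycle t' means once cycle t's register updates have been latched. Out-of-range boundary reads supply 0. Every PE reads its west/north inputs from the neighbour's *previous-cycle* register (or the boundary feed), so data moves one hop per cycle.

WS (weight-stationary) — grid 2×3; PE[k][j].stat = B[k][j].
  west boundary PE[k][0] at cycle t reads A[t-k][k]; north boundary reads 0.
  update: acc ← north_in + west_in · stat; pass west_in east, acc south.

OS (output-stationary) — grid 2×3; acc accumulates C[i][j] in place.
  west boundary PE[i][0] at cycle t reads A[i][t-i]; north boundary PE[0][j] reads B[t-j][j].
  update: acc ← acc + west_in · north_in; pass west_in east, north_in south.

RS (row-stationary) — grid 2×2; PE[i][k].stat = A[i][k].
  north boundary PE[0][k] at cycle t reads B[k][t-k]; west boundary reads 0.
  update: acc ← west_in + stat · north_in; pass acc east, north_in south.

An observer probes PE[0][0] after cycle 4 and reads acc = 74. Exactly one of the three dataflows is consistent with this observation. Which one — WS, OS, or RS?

WS [2×3] PE[0][0] across cycles:
  [0] (0,0) acc=32 (h:8 v:32)
  [1] (0,0) acc=16 (h:4 v:16)
  [2] (0,0) acc=0 (h:0 v:0)
  [3] (0,0) acc=0 (h:0 v:0)
  [4] (0,0) acc=0 (h:0 v:0)
OS [2×3] PE[0][0] across cycles:
  [0] (0,0) acc=32 (h:8 v:4)
  [1] (0,0) acc=74 (h:6 v:7)
  [2] (0,0) acc=74 (h:0 v:0)
  [3] (0,0) acc=74 (h:0 v:0)
  [4] (0,0) acc=74 (h:0 v:0)
RS [2×2] PE[0][0] across cycles:
  [0] (0,0) acc=32 (h:32 v:4)
  [1] (0,0) acc=72 (h:72 v:9)
  [2] (0,0) acc=32 (h:32 v:4)
  [3] (0,0) acc=0 (h:0 v:0)
  [4] (0,0) acc=0 (h:0 v:0)

dataflow = OS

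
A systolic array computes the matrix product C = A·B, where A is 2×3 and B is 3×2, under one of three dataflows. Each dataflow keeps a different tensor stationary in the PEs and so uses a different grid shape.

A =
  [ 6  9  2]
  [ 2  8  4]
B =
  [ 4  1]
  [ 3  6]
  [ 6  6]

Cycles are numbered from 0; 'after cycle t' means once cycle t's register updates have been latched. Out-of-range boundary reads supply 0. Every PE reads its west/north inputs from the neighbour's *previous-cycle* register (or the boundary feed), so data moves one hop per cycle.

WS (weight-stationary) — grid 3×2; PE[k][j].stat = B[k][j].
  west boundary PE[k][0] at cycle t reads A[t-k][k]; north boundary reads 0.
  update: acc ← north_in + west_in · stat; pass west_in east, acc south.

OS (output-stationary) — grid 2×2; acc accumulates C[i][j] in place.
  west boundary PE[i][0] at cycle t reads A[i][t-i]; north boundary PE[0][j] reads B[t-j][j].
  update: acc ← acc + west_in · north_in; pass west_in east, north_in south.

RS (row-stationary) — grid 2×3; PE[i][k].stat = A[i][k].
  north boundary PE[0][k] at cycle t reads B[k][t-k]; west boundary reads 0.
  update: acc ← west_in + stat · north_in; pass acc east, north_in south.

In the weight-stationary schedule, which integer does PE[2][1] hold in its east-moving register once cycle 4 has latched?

register = 4

WS on a 3×2 grid — tracing PE[2][1] and its feeders:
  0: (1,1).acc=0  regs=<0,0>
  0: (2,0).acc=0  regs=<0,0>
  0: (2,1).acc=0  regs=<0,0>
  1: (1,1).acc=0  regs=<0,0>
  1: (2,0).acc=0  regs=<0,0>
  1: (2,1).acc=0  regs=<0,0>
  2: (1,1).acc=60  regs=<9,60>
  2: (2,0).acc=63  regs=<2,63>
  2: (2,1).acc=0  regs=<0,0>
  3: (1,1).acc=50  regs=<8,50>
  3: (2,0).acc=56  regs=<4,56>
  3: (2,1).acc=72  regs=<2,72>
  4: (1,1).acc=0  regs=<0,0>
  4: (2,0).acc=0  regs=<0,0>
  4: (2,1).acc=74  regs=<4,74>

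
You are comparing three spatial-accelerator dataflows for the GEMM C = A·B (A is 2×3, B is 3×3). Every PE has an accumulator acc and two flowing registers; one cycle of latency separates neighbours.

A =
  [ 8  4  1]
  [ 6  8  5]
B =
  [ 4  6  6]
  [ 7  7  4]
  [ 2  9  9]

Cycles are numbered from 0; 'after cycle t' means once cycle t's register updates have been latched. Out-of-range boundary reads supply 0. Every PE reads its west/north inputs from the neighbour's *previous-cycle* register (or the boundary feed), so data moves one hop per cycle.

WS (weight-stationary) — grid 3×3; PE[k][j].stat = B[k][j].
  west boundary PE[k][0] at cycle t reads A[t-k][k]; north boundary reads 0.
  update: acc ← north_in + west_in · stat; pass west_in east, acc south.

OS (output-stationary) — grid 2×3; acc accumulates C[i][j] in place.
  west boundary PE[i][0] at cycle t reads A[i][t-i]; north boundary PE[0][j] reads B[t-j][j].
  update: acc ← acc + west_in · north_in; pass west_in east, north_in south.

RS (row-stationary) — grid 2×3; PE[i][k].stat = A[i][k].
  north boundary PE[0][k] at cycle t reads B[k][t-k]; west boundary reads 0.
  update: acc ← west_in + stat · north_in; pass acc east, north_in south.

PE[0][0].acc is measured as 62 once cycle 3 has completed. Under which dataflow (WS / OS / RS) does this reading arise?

WS [3×3] PE[0][0] across cycles:
  c0 r0c0: 32 / 8 / 32
  c1 r0c0: 24 / 6 / 24
  c2 r0c0: 0 / 0 / 0
  c3 r0c0: 0 / 0 / 0
OS [2×3] PE[0][0] across cycles:
  c0 r0c0: 32 / 8 / 4
  c1 r0c0: 60 / 4 / 7
  c2 r0c0: 62 / 1 / 2
  c3 r0c0: 62 / 0 / 0
RS [2×3] PE[0][0] across cycles:
  c0 r0c0: 32 / 32 / 4
  c1 r0c0: 48 / 48 / 6
  c2 r0c0: 48 / 48 / 6
  c3 r0c0: 0 / 0 / 0

dataflow = OS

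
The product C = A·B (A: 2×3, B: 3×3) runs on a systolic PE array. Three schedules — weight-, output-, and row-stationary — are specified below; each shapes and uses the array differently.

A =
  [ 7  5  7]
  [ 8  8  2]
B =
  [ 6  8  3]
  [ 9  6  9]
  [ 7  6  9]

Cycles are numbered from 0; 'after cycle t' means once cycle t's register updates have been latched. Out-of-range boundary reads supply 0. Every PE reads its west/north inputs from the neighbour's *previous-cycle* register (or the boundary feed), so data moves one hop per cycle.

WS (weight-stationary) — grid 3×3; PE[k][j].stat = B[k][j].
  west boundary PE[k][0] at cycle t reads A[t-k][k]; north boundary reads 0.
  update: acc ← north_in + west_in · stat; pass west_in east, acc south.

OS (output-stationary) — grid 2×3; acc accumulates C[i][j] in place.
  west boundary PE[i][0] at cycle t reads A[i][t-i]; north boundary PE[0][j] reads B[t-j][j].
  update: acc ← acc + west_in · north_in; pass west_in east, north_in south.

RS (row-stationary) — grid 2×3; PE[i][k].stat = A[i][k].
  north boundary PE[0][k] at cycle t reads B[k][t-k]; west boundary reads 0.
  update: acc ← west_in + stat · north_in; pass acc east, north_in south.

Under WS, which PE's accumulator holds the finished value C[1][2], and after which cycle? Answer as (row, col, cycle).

WS — PE[2][2] is where C[1][2] collects:
  0: (2,2).acc=0  regs=<0,0>
  1: (2,2).acc=0  regs=<0,0>
  2: (2,2).acc=0  regs=<0,0>
  3: (2,2).acc=0  regs=<0,0>
  4: (2,2).acc=129  regs=<7,129>
  5: (2,2).acc=114  regs=<2,114>

(row, col, cycle) = (2, 2, 5)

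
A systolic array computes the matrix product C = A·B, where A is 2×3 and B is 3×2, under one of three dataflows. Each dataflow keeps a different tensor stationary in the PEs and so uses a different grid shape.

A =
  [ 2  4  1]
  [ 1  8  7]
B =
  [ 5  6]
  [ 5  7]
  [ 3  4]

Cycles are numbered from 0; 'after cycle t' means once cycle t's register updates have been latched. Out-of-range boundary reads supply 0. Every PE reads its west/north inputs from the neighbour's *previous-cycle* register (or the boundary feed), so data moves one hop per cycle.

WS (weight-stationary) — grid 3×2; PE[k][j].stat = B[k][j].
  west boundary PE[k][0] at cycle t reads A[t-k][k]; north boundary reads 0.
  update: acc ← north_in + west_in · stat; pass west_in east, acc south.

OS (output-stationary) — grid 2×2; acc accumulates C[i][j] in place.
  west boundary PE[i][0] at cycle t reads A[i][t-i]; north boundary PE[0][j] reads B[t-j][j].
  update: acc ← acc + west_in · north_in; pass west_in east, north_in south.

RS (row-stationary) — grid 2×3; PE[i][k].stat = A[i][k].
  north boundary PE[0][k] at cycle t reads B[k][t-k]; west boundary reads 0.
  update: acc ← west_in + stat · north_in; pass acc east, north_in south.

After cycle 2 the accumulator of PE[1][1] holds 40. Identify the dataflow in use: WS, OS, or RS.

Under WS (3×2), PE[1][1]:
  @0  [1,1]  acc 0  |  →0  ↓0
  @1  [1,1]  acc 0  |  →0  ↓0
  @2  [1,1]  acc 40  |  →4  ↓40
Under OS (2×2), PE[1][1]:
  @0  [1,1]  acc 0  |  →0  ↓0
  @1  [1,1]  acc 0  |  →0  ↓0
  @2  [1,1]  acc 6  |  →1  ↓6
Under RS (2×3), PE[1][1]:
  @0  [1,1]  acc 0  |  →0  ↓0
  @1  [1,1]  acc 0  |  →0  ↓0
  @2  [1,1]  acc 45  |  →45  ↓5

dataflow = WS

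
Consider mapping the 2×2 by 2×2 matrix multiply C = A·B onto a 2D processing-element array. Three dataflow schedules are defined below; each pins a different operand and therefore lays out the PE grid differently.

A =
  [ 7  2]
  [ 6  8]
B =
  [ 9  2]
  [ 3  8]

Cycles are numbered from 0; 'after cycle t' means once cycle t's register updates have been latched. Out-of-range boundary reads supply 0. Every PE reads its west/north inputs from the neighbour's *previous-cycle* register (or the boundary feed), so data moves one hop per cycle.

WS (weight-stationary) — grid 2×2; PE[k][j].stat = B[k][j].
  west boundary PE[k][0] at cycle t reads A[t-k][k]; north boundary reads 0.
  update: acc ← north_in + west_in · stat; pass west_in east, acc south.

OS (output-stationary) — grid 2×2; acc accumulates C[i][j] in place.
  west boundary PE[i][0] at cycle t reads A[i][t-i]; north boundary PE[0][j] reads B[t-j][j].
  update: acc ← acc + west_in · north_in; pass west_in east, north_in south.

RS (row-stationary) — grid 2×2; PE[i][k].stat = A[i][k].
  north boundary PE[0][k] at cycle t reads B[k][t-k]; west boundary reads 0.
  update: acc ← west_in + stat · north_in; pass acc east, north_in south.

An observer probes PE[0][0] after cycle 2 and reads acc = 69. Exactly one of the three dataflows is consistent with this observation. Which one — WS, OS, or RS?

WS [2×2] PE[0][0] across cycles:
  step 0 · PE0,0: acc=63; fwd→7 fwd↓63
  step 1 · PE0,0: acc=54; fwd→6 fwd↓54
  step 2 · PE0,0: acc=0; fwd→0 fwd↓0
OS [2×2] PE[0][0] across cycles:
  step 0 · PE0,0: acc=63; fwd→7 fwd↓9
  step 1 · PE0,0: acc=69; fwd→2 fwd↓3
  step 2 · PE0,0: acc=69; fwd→0 fwd↓0
RS [2×2] PE[0][0] across cycles:
  step 0 · PE0,0: acc=63; fwd→63 fwd↓9
  step 1 · PE0,0: acc=14; fwd→14 fwd↓2
  step 2 · PE0,0: acc=0; fwd→0 fwd↓0

dataflow = OS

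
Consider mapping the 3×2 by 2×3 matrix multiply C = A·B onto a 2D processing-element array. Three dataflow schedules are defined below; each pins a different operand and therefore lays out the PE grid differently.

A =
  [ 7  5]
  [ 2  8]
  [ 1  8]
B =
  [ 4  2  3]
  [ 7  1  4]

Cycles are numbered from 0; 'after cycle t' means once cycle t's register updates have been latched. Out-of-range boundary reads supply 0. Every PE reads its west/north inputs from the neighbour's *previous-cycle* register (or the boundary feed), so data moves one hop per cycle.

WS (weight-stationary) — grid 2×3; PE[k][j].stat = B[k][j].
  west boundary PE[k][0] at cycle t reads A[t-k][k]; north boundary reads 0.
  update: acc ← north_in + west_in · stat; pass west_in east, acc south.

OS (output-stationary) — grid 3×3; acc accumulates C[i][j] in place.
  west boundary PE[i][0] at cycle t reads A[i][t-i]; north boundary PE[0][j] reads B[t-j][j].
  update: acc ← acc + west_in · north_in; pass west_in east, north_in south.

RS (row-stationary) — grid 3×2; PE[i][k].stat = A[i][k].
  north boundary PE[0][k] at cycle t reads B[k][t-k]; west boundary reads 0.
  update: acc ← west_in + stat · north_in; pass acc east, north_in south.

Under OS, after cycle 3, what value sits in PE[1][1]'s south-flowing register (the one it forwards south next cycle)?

OS (3×3). Following PE[1][1] plus its west/north inputs:
  step 0 · PE0,1: acc=0; fwd→0 fwd↓0
  step 0 · PE1,0: acc=0; fwd→0 fwd↓0
  step 0 · PE1,1: acc=0; fwd→0 fwd↓0
  step 1 · PE0,1: acc=14; fwd→7 fwd↓2
  step 1 · PE1,0: acc=8; fwd→2 fwd↓4
  step 1 · PE1,1: acc=0; fwd→0 fwd↓0
  step 2 · PE0,1: acc=19; fwd→5 fwd↓1
  step 2 · PE1,0: acc=64; fwd→8 fwd↓7
  step 2 · PE1,1: acc=4; fwd→2 fwd↓2
  step 3 · PE0,1: acc=19; fwd→0 fwd↓0
  step 3 · PE1,0: acc=64; fwd→0 fwd↓0
  step 3 · PE1,1: acc=12; fwd→8 fwd↓1

register = 1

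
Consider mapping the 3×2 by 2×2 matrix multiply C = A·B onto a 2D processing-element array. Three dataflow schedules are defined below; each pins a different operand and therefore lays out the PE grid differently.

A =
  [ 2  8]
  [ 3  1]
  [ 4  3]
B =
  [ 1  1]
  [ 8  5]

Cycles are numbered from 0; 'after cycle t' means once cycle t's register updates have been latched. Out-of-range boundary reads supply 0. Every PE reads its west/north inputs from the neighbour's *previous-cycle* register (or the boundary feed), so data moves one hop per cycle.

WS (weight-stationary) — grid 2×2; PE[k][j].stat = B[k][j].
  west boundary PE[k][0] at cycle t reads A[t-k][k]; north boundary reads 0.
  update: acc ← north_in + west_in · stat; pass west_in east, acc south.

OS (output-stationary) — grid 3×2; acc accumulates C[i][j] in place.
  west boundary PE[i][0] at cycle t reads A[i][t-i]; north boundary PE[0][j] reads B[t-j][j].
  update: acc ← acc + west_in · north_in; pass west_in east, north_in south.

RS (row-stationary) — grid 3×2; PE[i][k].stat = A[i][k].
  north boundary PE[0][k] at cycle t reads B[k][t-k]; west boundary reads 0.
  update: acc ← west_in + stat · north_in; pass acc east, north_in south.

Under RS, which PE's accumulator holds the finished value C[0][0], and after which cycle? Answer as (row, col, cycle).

Under RS, C[0][0] lands at PE[0][1]:
  t=0 PE[0][1]: acc=0 h=0 v=0
  t=1 PE[0][1]: acc=66 h=66 v=8

(row, col, cycle) = (0, 1, 1)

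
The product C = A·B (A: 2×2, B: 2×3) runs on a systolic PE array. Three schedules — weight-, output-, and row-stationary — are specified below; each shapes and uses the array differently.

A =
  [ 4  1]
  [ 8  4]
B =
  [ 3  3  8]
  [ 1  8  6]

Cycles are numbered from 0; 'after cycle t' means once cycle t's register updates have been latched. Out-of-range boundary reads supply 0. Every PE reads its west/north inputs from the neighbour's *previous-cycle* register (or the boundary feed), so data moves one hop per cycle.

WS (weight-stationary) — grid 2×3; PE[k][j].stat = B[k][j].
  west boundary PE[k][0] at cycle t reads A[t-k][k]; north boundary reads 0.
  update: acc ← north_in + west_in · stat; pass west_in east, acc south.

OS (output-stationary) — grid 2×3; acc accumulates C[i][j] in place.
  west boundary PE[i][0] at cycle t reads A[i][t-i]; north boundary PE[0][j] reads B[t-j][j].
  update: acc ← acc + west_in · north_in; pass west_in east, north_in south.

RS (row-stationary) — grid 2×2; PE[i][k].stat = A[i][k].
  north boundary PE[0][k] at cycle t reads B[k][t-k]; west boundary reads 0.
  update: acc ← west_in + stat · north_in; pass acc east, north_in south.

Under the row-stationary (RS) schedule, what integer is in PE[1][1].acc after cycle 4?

Tracing RS — 2×2 array, target PE[1][1]:
  cycle 0: PE[0][1] → acc 0, east 0, south 0
  cycle 0: PE[1][0] → acc 0, east 0, south 0
  cycle 0: PE[1][1] → acc 0, east 0, south 0
  cycle 1: PE[0][1] → acc 13, east 13, south 1
  cycle 1: PE[1][0] → acc 24, east 24, south 3
  cycle 1: PE[1][1] → acc 0, east 0, south 0
  cycle 2: PE[0][1] → acc 20, east 20, south 8
  cycle 2: PE[1][0] → acc 24, east 24, south 3
  cycle 2: PE[1][1] → acc 28, east 28, south 1
  cycle 3: PE[0][1] → acc 38, east 38, south 6
  cycle 3: PE[1][0] → acc 64, east 64, south 8
  cycle 3: PE[1][1] → acc 56, east 56, south 8
  cycle 4: PE[0][1] → acc 0, east 0, south 0
  cycle 4: PE[1][0] → acc 0, east 0, south 0
  cycle 4: PE[1][1] → acc 88, east 88, south 6

PE[1][1].acc = 88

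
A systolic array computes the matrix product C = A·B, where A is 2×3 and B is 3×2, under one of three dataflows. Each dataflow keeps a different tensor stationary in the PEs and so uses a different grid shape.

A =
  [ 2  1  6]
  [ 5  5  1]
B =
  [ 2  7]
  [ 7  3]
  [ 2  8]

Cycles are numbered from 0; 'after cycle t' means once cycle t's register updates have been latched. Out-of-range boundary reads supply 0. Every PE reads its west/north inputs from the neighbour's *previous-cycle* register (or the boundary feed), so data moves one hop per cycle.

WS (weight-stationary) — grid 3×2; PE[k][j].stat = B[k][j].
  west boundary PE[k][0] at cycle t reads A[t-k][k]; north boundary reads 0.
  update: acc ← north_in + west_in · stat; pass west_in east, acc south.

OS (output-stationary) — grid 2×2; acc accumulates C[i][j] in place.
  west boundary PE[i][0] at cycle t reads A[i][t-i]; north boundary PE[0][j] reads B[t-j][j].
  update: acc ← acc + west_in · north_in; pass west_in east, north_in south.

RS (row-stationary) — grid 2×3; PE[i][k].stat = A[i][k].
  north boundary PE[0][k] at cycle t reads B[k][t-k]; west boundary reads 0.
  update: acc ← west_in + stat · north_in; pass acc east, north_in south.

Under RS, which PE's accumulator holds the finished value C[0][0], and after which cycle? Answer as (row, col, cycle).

RS: C[0][0] accumulates in PE[0][2]:
  cycle 0: PE[0][2] → acc 0, east 0, south 0
  cycle 1: PE[0][2] → acc 0, east 0, south 0
  cycle 2: PE[0][2] → acc 23, east 23, south 2

(row, col, cycle) = (0, 2, 2)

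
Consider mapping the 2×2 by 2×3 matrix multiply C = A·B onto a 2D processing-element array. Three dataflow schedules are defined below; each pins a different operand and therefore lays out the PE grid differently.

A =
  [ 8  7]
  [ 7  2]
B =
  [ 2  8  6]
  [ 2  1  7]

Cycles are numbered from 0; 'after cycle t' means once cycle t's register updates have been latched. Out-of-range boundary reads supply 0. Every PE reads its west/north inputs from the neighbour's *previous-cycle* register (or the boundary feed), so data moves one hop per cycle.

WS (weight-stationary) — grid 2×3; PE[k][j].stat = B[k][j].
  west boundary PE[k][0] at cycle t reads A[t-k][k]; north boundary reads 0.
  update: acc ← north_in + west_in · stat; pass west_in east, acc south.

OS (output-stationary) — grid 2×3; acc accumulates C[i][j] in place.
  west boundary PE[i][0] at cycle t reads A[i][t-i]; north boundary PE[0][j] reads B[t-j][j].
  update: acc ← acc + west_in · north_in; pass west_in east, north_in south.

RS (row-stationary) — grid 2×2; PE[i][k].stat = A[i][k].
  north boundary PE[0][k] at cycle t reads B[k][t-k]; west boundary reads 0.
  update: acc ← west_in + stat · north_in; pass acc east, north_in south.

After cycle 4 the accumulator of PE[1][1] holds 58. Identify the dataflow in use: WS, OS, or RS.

WS [2×3] PE[1][1] across cycles:
  after 0 — PE[1][1] acc=0, pass-E 0, pass-S 0
  after 1 — PE[1][1] acc=0, pass-E 0, pass-S 0
  after 2 — PE[1][1] acc=71, pass-E 7, pass-S 71
  after 3 — PE[1][1] acc=58, pass-E 2, pass-S 58
  after 4 — PE[1][1] acc=0, pass-E 0, pass-S 0
OS [2×3] PE[1][1] across cycles:
  after 0 — PE[1][1] acc=0, pass-E 0, pass-S 0
  after 1 — PE[1][1] acc=0, pass-E 0, pass-S 0
  after 2 — PE[1][1] acc=56, pass-E 7, pass-S 8
  after 3 — PE[1][1] acc=58, pass-E 2, pass-S 1
  after 4 — PE[1][1] acc=58, pass-E 0, pass-S 0
RS [2×2] PE[1][1] across cycles:
  after 0 — PE[1][1] acc=0, pass-E 0, pass-S 0
  after 1 — PE[1][1] acc=0, pass-E 0, pass-S 0
  after 2 — PE[1][1] acc=18, pass-E 18, pass-S 2
  after 3 — PE[1][1] acc=58, pass-E 58, pass-S 1
  after 4 — PE[1][1] acc=56, pass-E 56, pass-S 7

dataflow = OS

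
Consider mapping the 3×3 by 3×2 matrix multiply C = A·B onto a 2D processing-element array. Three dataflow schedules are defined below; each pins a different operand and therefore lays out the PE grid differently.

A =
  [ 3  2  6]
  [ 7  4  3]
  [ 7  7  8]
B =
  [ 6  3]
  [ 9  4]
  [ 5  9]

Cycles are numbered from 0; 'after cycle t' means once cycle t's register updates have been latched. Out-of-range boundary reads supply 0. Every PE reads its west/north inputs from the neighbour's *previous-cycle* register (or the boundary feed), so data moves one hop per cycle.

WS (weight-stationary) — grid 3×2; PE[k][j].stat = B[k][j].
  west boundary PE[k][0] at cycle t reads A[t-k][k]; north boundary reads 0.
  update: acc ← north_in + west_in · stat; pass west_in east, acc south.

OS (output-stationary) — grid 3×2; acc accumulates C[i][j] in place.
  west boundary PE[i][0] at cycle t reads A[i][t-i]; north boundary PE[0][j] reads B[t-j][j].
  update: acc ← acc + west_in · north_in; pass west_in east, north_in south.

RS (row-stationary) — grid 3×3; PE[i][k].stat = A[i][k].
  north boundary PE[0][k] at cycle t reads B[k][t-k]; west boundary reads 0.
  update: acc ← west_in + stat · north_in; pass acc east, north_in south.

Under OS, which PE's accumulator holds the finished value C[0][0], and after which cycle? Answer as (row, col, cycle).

OS — PE[0][0] is where C[0][0] collects:
  after 0 — PE[0][0] acc=18, pass-E 3, pass-S 6
  after 1 — PE[0][0] acc=36, pass-E 2, pass-S 9
  after 2 — PE[0][0] acc=66, pass-E 6, pass-S 5

(row, col, cycle) = (0, 0, 2)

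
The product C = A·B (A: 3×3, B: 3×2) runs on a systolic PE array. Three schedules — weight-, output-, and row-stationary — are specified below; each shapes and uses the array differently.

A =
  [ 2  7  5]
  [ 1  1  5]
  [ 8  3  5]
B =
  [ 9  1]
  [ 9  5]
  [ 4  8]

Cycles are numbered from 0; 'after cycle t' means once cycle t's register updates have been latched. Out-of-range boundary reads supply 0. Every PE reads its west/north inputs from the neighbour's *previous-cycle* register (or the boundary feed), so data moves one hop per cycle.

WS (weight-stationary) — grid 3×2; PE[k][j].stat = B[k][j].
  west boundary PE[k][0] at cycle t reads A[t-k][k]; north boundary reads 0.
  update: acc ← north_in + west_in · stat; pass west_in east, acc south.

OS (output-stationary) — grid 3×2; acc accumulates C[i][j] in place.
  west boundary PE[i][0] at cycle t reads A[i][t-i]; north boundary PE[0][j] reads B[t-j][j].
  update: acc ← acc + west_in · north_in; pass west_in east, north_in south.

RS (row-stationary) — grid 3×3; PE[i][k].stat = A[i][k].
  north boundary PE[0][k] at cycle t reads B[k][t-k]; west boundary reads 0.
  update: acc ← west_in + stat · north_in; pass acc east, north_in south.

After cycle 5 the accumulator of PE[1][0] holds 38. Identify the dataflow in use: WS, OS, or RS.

— WS: 3×2; PE[1][0] trace:
  [0] (1,0) acc=0 (h:0 v:0)
  [1] (1,0) acc=81 (h:7 v:81)
  [2] (1,0) acc=18 (h:1 v:18)
  [3] (1,0) acc=99 (h:3 v:99)
  [4] (1,0) acc=0 (h:0 v:0)
  [5] (1,0) acc=0 (h:0 v:0)
— OS: 3×2; PE[1][0] trace:
  [0] (1,0) acc=0 (h:0 v:0)
  [1] (1,0) acc=9 (h:1 v:9)
  [2] (1,0) acc=18 (h:1 v:9)
  [3] (1,0) acc=38 (h:5 v:4)
  [4] (1,0) acc=38 (h:0 v:0)
  [5] (1,0) acc=38 (h:0 v:0)
— RS: 3×3; PE[1][0] trace:
  [0] (1,0) acc=0 (h:0 v:0)
  [1] (1,0) acc=9 (h:9 v:9)
  [2] (1,0) acc=1 (h:1 v:1)
  [3] (1,0) acc=0 (h:0 v:0)
  [4] (1,0) acc=0 (h:0 v:0)
  [5] (1,0) acc=0 (h:0 v:0)

dataflow = OS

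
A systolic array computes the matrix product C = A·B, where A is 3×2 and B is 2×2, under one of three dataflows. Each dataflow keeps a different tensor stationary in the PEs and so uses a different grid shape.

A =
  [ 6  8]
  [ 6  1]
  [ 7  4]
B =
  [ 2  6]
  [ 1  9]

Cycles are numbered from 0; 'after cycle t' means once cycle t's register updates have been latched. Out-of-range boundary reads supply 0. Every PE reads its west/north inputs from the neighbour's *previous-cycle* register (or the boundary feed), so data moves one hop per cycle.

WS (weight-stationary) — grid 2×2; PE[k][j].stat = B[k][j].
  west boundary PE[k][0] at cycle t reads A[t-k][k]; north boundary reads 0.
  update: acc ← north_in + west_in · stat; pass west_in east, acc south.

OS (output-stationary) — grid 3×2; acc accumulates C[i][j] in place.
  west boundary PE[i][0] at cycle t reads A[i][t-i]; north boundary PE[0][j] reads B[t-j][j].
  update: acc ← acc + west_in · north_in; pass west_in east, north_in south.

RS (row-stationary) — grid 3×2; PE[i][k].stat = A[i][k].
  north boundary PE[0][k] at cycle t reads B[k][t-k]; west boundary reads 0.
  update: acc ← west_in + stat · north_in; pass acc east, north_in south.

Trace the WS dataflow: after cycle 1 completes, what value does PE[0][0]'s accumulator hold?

WS on a 2×2 grid — tracing PE[0][0] and its feeders:
  [0] (0,0) acc=12 (h:6 v:12)
  [1] (0,0) acc=12 (h:6 v:12)

PE[0][0].acc = 12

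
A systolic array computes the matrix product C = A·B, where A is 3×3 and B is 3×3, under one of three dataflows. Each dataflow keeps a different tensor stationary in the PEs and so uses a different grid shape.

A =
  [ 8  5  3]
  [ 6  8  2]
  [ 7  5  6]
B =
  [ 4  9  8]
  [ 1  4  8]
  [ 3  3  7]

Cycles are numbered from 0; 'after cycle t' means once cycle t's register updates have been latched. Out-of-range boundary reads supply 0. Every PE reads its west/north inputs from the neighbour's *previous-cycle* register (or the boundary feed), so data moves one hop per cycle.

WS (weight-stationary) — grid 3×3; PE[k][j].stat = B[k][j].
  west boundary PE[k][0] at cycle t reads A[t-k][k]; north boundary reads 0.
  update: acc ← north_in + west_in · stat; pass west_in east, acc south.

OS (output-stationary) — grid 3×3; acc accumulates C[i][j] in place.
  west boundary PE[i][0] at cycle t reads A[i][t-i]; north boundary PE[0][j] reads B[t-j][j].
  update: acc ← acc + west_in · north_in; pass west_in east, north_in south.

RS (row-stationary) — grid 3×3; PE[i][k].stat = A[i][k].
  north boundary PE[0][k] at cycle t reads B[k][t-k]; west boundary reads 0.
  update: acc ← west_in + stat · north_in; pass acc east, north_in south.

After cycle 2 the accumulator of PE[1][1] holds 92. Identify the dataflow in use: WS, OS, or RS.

— WS: 3×3; PE[1][1] trace:
  after 0 — PE[1][1] acc=0, pass-E 0, pass-S 0
  after 1 — PE[1][1] acc=0, pass-E 0, pass-S 0
  after 2 — PE[1][1] acc=92, pass-E 5, pass-S 92
— OS: 3×3; PE[1][1] trace:
  after 0 — PE[1][1] acc=0, pass-E 0, pass-S 0
  after 1 — PE[1][1] acc=0, pass-E 0, pass-S 0
  after 2 — PE[1][1] acc=54, pass-E 6, pass-S 9
— RS: 3×3; PE[1][1] trace:
  after 0 — PE[1][1] acc=0, pass-E 0, pass-S 0
  after 1 — PE[1][1] acc=0, pass-E 0, pass-S 0
  after 2 — PE[1][1] acc=32, pass-E 32, pass-S 1

dataflow = WS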